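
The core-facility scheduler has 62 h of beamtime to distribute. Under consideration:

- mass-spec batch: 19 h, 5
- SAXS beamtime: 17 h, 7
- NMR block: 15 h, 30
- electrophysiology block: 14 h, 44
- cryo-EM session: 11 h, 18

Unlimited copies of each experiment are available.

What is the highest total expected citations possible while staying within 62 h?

176

4×electrophysiology block uses 56 of the 62 h and totals 176.
Every other selection either busts 62 h or fails to beat 176.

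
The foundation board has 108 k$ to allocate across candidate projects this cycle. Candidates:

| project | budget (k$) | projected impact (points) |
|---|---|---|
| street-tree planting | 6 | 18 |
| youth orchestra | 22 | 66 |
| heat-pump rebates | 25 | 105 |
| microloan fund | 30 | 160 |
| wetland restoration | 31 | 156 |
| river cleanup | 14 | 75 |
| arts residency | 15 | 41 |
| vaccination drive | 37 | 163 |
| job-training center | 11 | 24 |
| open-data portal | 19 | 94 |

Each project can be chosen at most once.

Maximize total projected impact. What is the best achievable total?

Ranking by ratio (projected impact/k$): river cleanup 5.36, microloan fund 5.33, wetland restoration 5.03.
A density-first pass picks street-tree planting + microloan fund + wetland restoration + river cleanup + open-data portal — 503 at 100 k$.
Dropping street-tree planting and river cleanup frees 20 k$; slotting in heat-pump rebates (25 k$) lifts the total to 515 at 105 k$.
No other feasible combination exceeds 515.

515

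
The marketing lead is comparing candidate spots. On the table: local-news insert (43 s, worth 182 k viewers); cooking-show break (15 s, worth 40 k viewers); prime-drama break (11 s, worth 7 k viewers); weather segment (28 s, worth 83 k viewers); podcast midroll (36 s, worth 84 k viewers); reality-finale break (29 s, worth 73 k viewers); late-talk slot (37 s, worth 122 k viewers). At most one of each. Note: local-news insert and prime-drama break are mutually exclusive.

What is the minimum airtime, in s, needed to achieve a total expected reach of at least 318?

95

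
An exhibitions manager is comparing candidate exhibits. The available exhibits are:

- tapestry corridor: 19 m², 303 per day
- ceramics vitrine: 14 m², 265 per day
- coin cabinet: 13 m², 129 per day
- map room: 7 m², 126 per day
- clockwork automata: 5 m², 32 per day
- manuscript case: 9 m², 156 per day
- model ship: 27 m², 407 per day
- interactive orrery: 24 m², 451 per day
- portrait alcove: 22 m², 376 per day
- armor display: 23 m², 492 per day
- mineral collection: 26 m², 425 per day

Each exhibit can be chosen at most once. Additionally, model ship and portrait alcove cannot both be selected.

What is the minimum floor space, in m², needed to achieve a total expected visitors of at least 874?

Need the lightest bundle worth ≥ 874.
Taking ceramics vitrine + map room + armor display gives 883 (≥ 874) for 44 m².
No combination under 44 m² hits 874.

44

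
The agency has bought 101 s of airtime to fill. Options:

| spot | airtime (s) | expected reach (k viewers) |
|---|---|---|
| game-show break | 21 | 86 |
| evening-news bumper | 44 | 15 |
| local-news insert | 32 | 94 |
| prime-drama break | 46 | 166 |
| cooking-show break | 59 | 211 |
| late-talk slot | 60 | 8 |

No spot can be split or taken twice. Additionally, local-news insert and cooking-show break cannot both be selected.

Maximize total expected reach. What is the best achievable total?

By expected reach per s: game-show break 4.10, prime-drama break 3.61, cooking-show break 3.58 lead.
Taking game-show break + local-news insert + prime-drama break: 99 s used, 346 in expected reach.

346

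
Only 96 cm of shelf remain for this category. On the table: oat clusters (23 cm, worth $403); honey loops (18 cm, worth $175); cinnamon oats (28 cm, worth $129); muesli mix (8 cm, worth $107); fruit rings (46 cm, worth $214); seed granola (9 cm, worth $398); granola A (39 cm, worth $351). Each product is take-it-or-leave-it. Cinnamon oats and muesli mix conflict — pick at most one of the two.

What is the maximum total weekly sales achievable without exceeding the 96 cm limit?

1327

Taking oat clusters + honey loops + seed granola + granola A: 89 cm used, 1327 in weekly sales.
Nothing else feasible within 96 cm beats 1327.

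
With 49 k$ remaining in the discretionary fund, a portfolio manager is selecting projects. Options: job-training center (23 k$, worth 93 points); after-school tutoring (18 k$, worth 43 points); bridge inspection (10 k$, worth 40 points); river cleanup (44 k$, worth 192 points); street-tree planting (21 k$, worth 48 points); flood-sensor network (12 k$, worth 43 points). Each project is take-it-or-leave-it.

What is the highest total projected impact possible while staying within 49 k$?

192

River cleanup uses 44 of the 49 k$ and totals 192.
Runner-up job-training center + bridge inspection + flood-sensor network tops out at 176.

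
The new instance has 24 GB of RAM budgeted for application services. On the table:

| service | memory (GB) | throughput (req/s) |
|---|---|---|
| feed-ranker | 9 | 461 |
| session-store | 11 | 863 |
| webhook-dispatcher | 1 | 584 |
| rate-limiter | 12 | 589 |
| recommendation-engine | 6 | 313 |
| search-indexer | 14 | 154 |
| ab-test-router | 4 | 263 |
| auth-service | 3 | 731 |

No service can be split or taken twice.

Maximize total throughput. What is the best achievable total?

2639

The ratio heuristic lands on session-store + webhook-dispatcher + ab-test-router + auth-service (2441) but leaves 5 GB idle.
Dropping ab-test-router frees 4 GB; slotting in feed-ranker (9 GB) lifts the total to 2639 at 24 GB.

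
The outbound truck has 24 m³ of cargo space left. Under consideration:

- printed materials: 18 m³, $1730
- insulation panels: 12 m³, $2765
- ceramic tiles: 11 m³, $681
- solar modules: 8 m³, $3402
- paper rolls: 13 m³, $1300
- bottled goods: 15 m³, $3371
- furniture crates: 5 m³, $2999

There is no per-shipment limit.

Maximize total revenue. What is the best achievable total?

12399

Ranking by ratio (revenue/m³): furniture crates 599.80, solar modules 425.25, insulation panels 230.42.
The ratio heuristic lands on 4×furniture crates (11996) but leaves 4 m³ idle.
Dropping furniture crates frees 5 m³; slotting in solar modules (8 m³) lifts the total to 12399 at 23 m³.
The spare 1 m³ is too small for any remaining shipment, and no exchange beats 12399.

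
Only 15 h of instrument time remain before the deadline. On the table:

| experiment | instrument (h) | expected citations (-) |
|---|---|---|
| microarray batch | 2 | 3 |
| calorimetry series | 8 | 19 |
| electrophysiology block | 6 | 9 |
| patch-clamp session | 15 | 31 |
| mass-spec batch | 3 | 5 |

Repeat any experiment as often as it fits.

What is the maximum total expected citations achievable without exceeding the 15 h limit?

31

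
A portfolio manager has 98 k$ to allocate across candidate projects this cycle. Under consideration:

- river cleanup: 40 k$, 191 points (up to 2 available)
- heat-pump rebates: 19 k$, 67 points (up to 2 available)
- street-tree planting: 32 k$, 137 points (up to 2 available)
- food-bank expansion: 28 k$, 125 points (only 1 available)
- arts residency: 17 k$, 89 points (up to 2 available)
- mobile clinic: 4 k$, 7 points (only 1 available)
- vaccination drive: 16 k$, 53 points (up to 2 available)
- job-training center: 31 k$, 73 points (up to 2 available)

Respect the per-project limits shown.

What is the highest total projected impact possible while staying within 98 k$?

471

Taking the top-ratio projects first gives river cleanup + heat-pump rebates + 2×arts residency + mobile clinic for 443 (97 k$).
Replace heat-pump rebates and arts residency and mobile clinic with river cleanup: the trade gains 28 net, giving 471 at 97 k$.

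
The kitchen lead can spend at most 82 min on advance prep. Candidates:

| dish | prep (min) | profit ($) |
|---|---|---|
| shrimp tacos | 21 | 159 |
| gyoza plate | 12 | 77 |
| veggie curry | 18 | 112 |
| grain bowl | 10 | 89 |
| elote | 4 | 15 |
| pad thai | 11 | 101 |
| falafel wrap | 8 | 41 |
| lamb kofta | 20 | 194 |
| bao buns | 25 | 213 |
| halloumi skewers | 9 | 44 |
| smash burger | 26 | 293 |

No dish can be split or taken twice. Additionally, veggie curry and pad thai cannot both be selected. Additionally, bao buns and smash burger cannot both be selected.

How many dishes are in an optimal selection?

5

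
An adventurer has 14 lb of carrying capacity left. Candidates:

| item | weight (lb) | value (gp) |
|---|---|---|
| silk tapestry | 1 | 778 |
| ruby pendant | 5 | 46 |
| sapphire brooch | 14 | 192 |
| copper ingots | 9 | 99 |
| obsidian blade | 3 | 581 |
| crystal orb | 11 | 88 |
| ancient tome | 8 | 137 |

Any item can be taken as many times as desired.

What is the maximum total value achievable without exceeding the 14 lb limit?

Taking 14×silk tapestry: 14 lb used, 10892 in value.

10892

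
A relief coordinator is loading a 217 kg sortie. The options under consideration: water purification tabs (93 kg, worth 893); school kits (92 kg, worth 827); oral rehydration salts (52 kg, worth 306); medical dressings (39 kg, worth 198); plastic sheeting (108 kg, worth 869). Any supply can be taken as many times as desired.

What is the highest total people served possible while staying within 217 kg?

1786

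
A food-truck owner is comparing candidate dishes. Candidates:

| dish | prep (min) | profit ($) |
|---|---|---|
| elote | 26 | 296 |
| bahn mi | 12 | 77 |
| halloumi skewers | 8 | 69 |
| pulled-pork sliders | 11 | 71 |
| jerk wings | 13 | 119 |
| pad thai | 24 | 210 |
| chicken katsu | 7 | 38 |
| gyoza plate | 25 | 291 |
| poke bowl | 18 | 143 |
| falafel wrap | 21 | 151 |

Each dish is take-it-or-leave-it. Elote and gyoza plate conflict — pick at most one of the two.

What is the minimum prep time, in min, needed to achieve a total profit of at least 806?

Look for the lowest-prep combination reaching 806.
Taking elote + jerk wings + pad thai + chicken katsu + poke bowl gives 806 (≥ 806) for 88 min.
No combination under 88 min hits 806.

88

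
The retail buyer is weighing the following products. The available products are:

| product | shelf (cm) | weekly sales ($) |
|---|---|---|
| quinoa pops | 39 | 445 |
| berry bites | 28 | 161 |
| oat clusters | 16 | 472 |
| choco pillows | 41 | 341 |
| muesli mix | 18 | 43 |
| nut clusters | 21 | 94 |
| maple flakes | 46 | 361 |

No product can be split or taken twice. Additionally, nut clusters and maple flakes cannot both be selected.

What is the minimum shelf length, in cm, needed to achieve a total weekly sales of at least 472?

16

Minimise cm subject to total weekly sales ≥ 472.
Taking oat clusters gives 472 (≥ 472) for 16 cm.
No combination under 16 cm hits 472.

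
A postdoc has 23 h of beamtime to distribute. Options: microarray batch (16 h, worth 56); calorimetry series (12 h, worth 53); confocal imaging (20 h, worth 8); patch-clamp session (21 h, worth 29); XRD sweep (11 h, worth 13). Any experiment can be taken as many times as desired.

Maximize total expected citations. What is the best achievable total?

66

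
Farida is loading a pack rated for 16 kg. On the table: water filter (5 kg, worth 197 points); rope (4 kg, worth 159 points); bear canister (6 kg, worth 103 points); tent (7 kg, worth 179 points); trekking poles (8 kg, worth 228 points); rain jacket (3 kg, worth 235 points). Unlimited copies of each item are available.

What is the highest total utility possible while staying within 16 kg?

1175

Ranking by ratio (utility/kg): rain jacket 78.33, rope 39.75, water filter 39.40.
The ratio ordering already packs tightly: 5×rain jacket, 15 kg, 1175.
Nothing else within 16 kg beats 1175.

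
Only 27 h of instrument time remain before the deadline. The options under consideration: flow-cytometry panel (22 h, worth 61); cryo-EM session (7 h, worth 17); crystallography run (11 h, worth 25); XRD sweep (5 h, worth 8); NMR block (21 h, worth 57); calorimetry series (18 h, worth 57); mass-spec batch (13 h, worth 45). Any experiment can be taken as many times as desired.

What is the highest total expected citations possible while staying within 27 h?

90

By expected citations per h: mass-spec batch 3.46, calorimetry series 3.17, flow-cytometry panel 2.77, NMR block 2.71 lead.
The ratio ordering already packs tightly: 2×mass-spec batch, 26 h, 90.
Nothing else within 27 h beats 90.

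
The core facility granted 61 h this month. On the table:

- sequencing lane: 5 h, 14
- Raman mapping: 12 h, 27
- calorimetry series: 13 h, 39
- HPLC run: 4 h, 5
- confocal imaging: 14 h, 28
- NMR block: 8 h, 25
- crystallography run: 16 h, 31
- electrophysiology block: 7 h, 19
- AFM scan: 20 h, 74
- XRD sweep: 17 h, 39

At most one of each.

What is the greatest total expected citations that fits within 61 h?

184

Taking the top-ratio experiments first gives sequencing lane + calorimetry series + HPLC run + NMR block + electrophysiology block + AFM scan for 176 (57 h).
Replace sequencing lane and HPLC run with Raman mapping: the trade gains 8 net, giving 184 at 60 h.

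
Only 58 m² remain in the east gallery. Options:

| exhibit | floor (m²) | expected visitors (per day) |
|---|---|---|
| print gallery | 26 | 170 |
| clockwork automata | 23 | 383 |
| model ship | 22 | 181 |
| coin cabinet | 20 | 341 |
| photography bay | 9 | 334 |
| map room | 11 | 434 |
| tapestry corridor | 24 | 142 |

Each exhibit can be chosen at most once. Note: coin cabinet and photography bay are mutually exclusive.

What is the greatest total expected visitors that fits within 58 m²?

1158

Clockwork automata + coin cabinet + map room uses 54 of the 58 m² and totals 1158.
Next best is clockwork automata + photography bay + map room at 1151 (43 m²) — short by 7.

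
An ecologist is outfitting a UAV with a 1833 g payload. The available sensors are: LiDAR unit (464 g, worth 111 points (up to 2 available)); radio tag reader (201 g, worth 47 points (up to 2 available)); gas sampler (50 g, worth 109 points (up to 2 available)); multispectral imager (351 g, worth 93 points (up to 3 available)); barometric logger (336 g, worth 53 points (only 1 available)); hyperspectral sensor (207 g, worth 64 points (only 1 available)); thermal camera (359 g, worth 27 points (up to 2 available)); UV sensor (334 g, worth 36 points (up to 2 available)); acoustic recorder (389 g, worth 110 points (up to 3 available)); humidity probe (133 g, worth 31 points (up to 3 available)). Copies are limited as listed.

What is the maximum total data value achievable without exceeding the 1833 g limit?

705

By data value per g: gas sampler 2.18, hyperspectral sensor 0.31, acoustic recorder 0.28, multispectral imager 0.26 lead.
Best packing: 2×gas sampler + multispectral imager + hyperspectral sensor + 3×acoustic recorder — 1825 g, 705 total.
The spare 8 g is too small for any remaining sensor, and no exchange beats 705.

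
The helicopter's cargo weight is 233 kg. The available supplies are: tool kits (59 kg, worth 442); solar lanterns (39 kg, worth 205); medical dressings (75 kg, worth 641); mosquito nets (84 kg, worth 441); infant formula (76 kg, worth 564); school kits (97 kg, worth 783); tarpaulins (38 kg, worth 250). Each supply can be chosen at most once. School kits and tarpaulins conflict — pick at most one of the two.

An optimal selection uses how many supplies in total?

Optimal total is 1866.
One optimal bundle: tool kits + medical dressings + school kits (231 kg).
Every optimal selection uses 3 supplies.

3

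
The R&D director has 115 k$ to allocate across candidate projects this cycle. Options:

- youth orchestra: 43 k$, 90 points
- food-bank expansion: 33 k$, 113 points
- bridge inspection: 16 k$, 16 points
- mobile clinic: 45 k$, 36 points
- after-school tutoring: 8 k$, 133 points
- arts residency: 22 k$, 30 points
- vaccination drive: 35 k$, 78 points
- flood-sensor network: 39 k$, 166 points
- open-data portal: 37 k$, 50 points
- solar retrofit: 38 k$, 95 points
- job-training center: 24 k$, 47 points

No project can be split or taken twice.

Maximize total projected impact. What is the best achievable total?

Ranking by ratio (projected impact/k$): after-school tutoring 16.62, flood-sensor network 4.26, food-bank expansion 3.42.
Taking food-bank expansion + after-school tutoring + vaccination drive + flood-sensor network: 115 k$ used, 490 in projected impact.
Runner-up food-bank expansion + after-school tutoring + flood-sensor network + job-training center tops out at 459.

490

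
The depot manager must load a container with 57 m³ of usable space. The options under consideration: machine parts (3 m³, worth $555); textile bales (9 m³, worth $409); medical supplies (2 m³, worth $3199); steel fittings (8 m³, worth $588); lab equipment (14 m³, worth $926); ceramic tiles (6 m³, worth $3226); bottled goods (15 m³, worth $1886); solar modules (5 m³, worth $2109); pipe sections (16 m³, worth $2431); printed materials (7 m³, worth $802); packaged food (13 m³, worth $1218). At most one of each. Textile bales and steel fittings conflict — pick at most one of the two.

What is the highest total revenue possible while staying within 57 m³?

14208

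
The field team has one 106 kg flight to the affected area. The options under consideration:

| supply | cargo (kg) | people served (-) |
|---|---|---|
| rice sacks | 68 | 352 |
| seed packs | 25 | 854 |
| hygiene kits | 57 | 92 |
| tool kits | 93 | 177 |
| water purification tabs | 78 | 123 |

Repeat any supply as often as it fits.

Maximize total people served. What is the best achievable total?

3416

Best packing: 4×seed packs — 100 kg, 3416 total.
Nothing else within 106 kg beats 3416.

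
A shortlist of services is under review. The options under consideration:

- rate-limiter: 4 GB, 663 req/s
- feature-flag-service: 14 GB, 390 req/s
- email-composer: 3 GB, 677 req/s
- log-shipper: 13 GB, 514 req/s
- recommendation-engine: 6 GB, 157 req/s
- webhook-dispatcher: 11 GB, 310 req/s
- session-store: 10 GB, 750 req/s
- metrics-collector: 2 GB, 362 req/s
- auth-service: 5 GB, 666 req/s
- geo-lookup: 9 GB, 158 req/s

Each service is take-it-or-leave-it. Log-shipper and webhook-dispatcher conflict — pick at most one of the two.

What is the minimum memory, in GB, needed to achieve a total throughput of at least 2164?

Need the lightest bundle worth ≥ 2164.
Taking rate-limiter + email-composer + metrics-collector + auth-service gives 2368 (≥ 2164) for 14 GB.
Any bundle with less than 14 GB falls short of 2164.

14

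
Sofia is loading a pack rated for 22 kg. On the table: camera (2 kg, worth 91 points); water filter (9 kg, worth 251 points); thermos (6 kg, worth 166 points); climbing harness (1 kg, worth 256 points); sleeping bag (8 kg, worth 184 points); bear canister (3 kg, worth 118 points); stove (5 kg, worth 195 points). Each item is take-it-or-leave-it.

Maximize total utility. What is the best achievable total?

The ratio ordering already packs tightly: camera + water filter + climbing harness + bear canister + stove, 20 kg, 911.
No other feasible combination exceeds 911.

911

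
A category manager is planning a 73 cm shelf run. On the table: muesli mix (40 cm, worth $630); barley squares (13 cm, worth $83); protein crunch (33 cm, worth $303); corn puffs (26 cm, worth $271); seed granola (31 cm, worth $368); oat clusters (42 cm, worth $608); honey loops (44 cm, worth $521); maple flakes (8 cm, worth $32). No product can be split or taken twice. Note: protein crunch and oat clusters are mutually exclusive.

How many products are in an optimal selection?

Optimal total is 998.
One optimal bundle: muesli mix + seed granola (71 cm).
Any selection reaching 998 contains exactly 2 products.

2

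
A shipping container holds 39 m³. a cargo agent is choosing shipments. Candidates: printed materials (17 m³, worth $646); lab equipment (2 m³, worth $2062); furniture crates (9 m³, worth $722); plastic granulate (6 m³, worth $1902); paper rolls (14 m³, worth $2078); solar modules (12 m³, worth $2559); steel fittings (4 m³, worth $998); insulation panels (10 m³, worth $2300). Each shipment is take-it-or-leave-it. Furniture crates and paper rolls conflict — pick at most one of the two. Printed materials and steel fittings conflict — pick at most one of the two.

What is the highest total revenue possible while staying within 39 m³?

9821

Density check — lab equipment 1031.00, plastic granulate 317.00, steel fittings 249.50 are the best per m³.
Best packing: lab equipment + plastic granulate + solar modules + steel fittings + insulation panels — 34 m³, 9821 total.
Next best is lab equipment + plastic granulate + paper rolls + solar modules + steel fittings at 9599 (38 m³) — short by 222.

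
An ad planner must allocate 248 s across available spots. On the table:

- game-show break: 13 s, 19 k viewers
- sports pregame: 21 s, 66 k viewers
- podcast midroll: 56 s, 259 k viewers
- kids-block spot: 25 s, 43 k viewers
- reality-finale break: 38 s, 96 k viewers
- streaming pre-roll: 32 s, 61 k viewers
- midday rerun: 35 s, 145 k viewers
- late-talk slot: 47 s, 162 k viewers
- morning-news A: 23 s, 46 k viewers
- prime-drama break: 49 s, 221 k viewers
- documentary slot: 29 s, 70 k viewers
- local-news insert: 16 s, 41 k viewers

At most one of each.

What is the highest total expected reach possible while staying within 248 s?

949

Ranking by ratio (expected reach/s): podcast midroll 4.62, prime-drama break 4.51, midday rerun 4.14.
A density-first pass picks sports pregame + podcast midroll + midday rerun + late-talk slot + morning-news A + prime-drama break + local-news insert — 940 at 247 s.
Dropping morning-news A and local-news insert frees 39 s; slotting in reality-finale break (38 s) lifts the total to 949 at 246 s.
That's the maximum — no swap from here does better than 949.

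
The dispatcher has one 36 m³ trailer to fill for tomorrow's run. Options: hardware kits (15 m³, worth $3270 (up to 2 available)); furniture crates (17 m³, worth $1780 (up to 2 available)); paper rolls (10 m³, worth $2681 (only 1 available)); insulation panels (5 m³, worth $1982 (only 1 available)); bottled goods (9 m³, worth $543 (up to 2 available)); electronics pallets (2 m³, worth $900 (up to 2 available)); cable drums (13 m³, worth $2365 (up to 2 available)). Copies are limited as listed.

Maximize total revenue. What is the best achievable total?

Taking hardware kits + paper rolls + insulation panels + 2×electronics pallets: 34 m³ used, 9733 in revenue.
Nothing else within 36 m³ beats 9733.

9733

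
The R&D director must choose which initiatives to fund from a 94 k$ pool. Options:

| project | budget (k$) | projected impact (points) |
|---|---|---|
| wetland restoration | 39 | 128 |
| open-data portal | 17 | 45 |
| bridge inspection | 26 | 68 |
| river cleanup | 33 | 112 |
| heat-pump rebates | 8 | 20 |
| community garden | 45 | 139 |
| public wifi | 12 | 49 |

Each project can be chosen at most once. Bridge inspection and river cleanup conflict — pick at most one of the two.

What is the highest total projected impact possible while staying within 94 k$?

Density check — public wifi 4.08, river cleanup 3.39, wetland restoration 3.28 are the best per k$.
Wetland restoration + river cleanup + heat-pump rebates + public wifi uses 92 of the 94 k$ and totals 309.
The closest alternative, river cleanup + community garden + public wifi, reaches only 300.

309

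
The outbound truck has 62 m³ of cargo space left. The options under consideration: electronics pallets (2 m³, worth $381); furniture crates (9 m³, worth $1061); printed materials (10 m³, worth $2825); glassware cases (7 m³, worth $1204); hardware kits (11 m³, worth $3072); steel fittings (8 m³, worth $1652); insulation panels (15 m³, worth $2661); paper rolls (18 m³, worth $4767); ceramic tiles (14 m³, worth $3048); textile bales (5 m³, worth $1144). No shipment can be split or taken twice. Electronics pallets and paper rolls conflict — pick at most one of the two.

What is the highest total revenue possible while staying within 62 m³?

15364

Ranking by ratio (revenue/m³): printed materials 282.50, hardware kits 279.27, paper rolls 264.83.
Taking printed materials + hardware kits + steel fittings + paper rolls + ceramic tiles: 61 m³ used, 15364 in revenue.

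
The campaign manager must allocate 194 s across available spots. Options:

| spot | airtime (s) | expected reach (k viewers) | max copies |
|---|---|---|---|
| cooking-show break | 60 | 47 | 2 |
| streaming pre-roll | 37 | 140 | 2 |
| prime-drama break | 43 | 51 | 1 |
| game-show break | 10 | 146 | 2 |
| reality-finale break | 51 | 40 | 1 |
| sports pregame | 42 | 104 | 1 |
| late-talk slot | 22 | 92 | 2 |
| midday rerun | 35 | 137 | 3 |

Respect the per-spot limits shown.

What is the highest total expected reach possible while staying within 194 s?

938

Greedy by ratio would take 2×game-show break + 2×late-talk slot + 3×midday rerun: 169 s used, total 887.
Dropping late-talk slot and midday rerun frees 57 s; slotting in 2×streaming pre-roll (74 s) lifts the total to 938 at 186 s.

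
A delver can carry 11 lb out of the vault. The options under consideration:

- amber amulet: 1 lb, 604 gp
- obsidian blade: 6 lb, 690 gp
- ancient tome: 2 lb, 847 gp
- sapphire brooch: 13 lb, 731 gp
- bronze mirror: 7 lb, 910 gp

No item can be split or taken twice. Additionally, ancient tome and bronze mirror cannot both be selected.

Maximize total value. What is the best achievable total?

2141

Density check — amber amulet 604.00, ancient tome 423.50, bronze mirror 130.00 are the best per lb.
Amber amulet + obsidian blade + ancient tome uses 9 of the 11 lb and totals 2141.
Runner-up obsidian blade + ancient tome tops out at 1537.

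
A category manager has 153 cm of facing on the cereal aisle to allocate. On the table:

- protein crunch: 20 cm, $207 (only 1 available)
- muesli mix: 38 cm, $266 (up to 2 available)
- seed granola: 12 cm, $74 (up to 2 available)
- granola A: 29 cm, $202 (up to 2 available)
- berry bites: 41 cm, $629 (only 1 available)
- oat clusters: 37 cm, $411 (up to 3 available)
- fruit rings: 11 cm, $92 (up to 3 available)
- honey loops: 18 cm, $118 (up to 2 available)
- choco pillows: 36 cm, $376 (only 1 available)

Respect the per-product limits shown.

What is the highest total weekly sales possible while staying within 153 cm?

1862

By weekly sales per cm: berry bites 15.34, oat clusters 11.11, choco pillows 10.44 lead.
Berry bites + 3×oat clusters uses 152 of the 153 cm and totals 1862.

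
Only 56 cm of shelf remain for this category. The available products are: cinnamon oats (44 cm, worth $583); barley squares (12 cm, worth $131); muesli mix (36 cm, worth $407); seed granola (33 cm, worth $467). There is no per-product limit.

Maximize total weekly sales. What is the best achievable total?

714

Greedy by ratio would take barley squares + seed granola: 45 cm used, total 598.
Replace seed granola with cinnamon oats: the trade gains 116 net, giving 714 at 56 cm.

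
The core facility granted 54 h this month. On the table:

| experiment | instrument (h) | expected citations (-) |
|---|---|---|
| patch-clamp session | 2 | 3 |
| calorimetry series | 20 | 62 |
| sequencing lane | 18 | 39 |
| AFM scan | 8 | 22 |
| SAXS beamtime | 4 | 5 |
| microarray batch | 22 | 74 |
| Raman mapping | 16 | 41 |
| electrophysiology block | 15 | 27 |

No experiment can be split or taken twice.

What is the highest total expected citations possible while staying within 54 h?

163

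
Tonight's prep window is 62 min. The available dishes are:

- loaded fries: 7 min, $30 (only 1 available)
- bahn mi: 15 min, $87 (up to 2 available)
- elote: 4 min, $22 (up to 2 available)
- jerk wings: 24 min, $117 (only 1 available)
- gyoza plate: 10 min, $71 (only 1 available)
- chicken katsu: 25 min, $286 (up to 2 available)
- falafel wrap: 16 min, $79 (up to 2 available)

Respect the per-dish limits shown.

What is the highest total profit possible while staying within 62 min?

Ranking by ratio (profit/min): chicken katsu 11.44, gyoza plate 7.10, bahn mi 5.80.
Gyoza plate + 2×chicken katsu uses 60 of the 62 min and totals 643.
No other feasible combination exceeds 643.

643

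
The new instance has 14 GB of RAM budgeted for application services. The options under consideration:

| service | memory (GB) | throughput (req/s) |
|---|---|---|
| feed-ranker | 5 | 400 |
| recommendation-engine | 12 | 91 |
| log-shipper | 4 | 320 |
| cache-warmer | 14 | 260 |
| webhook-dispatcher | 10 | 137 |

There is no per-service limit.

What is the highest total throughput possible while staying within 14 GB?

1120

Taking 2×feed-ranker + log-shipper: 14 GB used, 1120 in throughput.
That's the maximum — no swap from here does better than 1120.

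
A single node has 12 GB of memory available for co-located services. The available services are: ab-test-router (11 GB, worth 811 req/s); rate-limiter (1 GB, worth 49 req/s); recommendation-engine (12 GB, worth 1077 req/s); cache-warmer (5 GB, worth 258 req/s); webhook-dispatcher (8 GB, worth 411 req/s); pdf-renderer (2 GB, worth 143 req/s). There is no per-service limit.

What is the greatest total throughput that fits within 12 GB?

The ratio ordering already packs tightly: recommendation-engine, 12 GB, 1077.
Every other selection either busts 12 GB or fails to beat 1077.

1077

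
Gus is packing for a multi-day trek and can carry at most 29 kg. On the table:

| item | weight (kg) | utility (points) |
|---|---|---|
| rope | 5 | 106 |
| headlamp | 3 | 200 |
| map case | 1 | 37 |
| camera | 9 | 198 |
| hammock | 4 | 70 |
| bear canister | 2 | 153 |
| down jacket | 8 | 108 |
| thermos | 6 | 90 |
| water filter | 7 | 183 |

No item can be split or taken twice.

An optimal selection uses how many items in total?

Optimal total is 877.
One optimal bundle: rope + headlamp + map case + camera + bear canister + water filter (27 kg).
All optima have 6 items.

6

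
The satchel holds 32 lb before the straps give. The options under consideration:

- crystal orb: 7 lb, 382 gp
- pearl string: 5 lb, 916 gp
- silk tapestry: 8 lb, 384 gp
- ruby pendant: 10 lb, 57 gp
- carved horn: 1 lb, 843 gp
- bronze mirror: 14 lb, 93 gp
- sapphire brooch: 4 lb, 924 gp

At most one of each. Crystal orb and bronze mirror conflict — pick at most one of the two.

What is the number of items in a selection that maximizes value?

Optimal total is 3449.
crystal orb + pearl string + silk tapestry + carved horn + sapphire brooch hits 3449 at 25 lb.
All optima have 5 items.

5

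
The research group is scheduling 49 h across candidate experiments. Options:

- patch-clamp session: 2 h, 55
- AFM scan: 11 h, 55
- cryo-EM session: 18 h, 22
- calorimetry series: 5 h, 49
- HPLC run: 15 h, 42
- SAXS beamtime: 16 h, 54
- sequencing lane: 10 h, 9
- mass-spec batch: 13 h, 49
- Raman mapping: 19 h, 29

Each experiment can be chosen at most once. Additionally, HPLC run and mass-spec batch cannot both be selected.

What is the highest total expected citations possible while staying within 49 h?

262

Taking patch-clamp session + AFM scan + calorimetry series + SAXS beamtime + mass-spec batch: 47 h used, 262 in expected citations.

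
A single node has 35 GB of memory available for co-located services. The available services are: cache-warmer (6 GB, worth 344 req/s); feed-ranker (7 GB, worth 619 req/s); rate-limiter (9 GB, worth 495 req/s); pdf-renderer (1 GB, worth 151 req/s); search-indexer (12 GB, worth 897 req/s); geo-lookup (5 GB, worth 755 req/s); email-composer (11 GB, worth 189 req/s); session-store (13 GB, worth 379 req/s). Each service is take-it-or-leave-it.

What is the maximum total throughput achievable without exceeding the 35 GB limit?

2917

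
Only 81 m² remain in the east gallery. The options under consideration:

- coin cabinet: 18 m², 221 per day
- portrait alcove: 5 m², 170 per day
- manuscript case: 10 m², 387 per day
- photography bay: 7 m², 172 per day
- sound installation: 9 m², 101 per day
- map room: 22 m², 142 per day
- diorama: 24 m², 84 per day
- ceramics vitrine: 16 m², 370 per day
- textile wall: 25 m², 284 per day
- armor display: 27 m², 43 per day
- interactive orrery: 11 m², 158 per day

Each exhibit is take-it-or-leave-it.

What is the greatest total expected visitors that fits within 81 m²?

The ratio heuristic lands on coin cabinet + portrait alcove + manuscript case + photography bay + sound installation + ceramics vitrine + interactive orrery (1579) but leaves 5 m² idle.
Replace sound installation and interactive orrery with textile wall: the trade gains 25 net, giving 1604 at 81 m².
Next best is coin cabinet + portrait alcove + manuscript case + photography bay + sound installation + ceramics vitrine + interactive orrery at 1579 (76 m²) — short by 25.

1604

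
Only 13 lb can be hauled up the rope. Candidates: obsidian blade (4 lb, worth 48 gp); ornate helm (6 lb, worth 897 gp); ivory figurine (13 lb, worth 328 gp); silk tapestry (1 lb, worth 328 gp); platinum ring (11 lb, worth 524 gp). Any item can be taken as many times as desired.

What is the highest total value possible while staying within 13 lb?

4264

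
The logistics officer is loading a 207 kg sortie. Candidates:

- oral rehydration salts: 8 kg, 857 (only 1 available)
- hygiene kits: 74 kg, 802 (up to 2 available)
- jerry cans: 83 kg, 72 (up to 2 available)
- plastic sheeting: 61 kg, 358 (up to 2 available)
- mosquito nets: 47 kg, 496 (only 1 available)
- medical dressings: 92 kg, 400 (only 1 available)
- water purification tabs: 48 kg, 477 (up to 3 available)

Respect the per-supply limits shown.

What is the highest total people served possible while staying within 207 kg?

2957

The ratio ordering already packs tightly: oral rehydration salts + 2×hygiene kits + mosquito nets, 203 kg, 2957.
Every other selection either busts 207 kg or exceeds an availability limit or fails to beat 2957.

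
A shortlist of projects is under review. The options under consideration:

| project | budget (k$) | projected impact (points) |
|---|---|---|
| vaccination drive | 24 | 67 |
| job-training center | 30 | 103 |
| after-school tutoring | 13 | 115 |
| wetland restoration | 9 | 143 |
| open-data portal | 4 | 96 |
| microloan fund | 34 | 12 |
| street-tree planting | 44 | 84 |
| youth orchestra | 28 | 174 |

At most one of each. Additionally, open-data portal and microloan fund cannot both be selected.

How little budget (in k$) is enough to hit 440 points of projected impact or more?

Look for the lowest-budget combination reaching 440.
after-school tutoring + wetland restoration + open-data portal + youth orchestra: 528 projected impact at 54 k$.
No combination under 54 k$ hits 440.

54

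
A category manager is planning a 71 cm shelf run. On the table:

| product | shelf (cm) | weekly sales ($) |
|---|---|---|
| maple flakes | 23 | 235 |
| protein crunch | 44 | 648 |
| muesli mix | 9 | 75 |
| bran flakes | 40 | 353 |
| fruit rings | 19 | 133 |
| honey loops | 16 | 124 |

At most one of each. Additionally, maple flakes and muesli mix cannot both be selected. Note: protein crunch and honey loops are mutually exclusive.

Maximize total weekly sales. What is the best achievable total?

883

Taking maple flakes + protein crunch: 67 cm used, 883 in weekly sales.
Nothing else feasible within 71 cm beats 883.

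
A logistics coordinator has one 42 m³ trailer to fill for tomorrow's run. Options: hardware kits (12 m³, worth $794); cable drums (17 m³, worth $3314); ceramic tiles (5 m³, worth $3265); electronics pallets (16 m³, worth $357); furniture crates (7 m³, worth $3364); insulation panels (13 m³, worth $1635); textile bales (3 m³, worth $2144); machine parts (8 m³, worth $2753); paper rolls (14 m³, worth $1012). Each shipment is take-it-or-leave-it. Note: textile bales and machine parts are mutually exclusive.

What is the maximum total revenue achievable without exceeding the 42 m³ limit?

Ranking by ratio (revenue/m³): textile bales 714.67, ceramic tiles 653.00, furniture crates 480.57, machine parts 344.12.
Best packing: cable drums + ceramic tiles + furniture crates + machine parts — 37 m³, 12696 total.
Next best is cable drums + ceramic tiles + furniture crates + textile bales at 12087 (32 m³) — short by 609.

12696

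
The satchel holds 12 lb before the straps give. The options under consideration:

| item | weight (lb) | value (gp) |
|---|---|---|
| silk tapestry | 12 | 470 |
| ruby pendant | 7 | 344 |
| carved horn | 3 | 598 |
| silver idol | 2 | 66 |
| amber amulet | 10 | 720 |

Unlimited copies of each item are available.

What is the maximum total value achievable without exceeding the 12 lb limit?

2392

Ranking by ratio (value/lb): carved horn 199.33, amber amulet 72.00, ruby pendant 49.14, silk tapestry 39.17.
Best packing: 4×carved horn — 12 lb, 2392 total.
No other feasible combination exceeds 2392.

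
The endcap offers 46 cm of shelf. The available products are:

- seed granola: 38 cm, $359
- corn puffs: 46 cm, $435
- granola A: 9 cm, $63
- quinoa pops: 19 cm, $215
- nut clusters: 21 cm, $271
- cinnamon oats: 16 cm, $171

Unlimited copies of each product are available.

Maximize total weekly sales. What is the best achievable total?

542

2×nut clusters uses 42 of the 46 cm and totals 542.
Every other selection either busts 46 cm or fails to beat 542.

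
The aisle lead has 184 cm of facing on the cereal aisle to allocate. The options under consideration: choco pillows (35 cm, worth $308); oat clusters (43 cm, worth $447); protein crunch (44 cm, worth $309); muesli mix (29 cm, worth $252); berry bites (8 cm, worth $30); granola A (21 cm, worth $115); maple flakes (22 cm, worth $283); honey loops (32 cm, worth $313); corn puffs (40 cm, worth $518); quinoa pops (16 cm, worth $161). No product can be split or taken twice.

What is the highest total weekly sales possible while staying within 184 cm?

1974

By weekly sales per cm: corn puffs 12.95, maple flakes 12.86, oat clusters 10.40 lead.
Oat clusters + muesli mix + maple flakes + honey loops + corn puffs + quinoa pops uses 182 of the 184 cm and totals 1974.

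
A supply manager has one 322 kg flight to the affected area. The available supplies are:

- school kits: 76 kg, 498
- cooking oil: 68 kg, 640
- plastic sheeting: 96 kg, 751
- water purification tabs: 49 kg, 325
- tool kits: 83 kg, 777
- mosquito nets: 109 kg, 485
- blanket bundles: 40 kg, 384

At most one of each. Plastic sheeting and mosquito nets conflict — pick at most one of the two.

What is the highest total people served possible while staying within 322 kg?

2624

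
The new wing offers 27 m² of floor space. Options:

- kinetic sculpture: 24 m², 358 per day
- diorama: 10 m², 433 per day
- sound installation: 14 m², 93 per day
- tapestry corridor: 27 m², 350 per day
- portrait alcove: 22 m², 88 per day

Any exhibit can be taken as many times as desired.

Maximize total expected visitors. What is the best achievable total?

866

By expected visitors per m²: diorama 43.30, kinetic sculpture 14.92, tapestry corridor 12.96, sound installation 6.64 lead.
Taking 2×diorama: 20 m² used, 866 in expected visitors.
Every other selection either busts 27 m² or fails to beat 866.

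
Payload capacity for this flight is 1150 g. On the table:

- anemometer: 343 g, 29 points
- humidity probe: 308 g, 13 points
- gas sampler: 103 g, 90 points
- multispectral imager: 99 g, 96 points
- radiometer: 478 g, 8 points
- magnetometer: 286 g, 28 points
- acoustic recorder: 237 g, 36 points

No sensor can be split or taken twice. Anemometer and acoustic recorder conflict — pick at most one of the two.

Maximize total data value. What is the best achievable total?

Density check — multispectral imager 0.97, gas sampler 0.87, acoustic recorder 0.15, magnetometer 0.10 are the best per g.
Best packing: humidity probe + gas sampler + multispectral imager + magnetometer + acoustic recorder — 1033 g, 263 total.
Nothing else feasible within 1150 g beats 263.

263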